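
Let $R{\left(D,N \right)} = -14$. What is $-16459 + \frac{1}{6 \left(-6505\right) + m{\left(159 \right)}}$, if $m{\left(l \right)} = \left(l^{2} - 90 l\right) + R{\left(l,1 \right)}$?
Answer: $- \frac{462053508}{28073} \approx -16459.0$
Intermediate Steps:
$m{\left(l \right)} = -14 + l^{2} - 90 l$ ($m{\left(l \right)} = \left(l^{2} - 90 l\right) - 14 = -14 + l^{2} - 90 l$)
$-16459 + \frac{1}{6 \left(-6505\right) + m{\left(159 \right)}} = -16459 + \frac{1}{6 \left(-6505\right) - \left(14324 - 25281\right)} = -16459 + \frac{1}{-39030 - -10957} = -16459 + \frac{1}{-39030 + 10957} = -16459 + \frac{1}{-28073} = -16459 - \frac{1}{28073} = - \frac{462053508}{28073}$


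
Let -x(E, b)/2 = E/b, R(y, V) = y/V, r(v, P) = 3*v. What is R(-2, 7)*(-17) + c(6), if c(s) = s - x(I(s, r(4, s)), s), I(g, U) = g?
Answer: 90/7 ≈ 12.857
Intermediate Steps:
x(E, b) = -2*E/b
c(s) = 2 + s (c(s) = s - (-2)*s/s = s - 1*(-2) = s + 2 = 2 + s)
R(-2, 7)*(-17) + c(6) = -2/7*(-17) + (2 + 6) = -2*⅐*(-17) + 8 = -2/7*(-17) + 8 = 34/7 + 8 = 90/7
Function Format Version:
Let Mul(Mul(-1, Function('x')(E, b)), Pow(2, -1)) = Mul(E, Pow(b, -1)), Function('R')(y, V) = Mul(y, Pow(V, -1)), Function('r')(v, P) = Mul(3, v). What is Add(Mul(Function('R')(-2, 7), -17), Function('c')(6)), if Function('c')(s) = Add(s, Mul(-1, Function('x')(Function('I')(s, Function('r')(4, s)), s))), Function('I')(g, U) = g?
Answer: Rational(90, 7) ≈ 12.857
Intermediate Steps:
Function('x')(E, b) = Mul(-2, E, Pow(b, -1)) (Function('x')(E, b) = Mul(-2, Mul(E, Pow(b, -1))) = Mul(-2, E, Pow(b, -1)))
Function('c')(s) = Add(2, s) (Function('c')(s) = Add(s, Mul(-1, Mul(-2, s, Pow(s, -1)))) = Add(s, Mul(-1, -2)) = Add(s, 2) = Add(2, s))
Add(Mul(Function('R')(-2, 7), -17), Function('c')(6)) = Add(Mul(Mul(-2, Pow(7, -1)), -17), Add(2, 6)) = Add(Mul(Mul(-2, Rational(1, 7)), -17), 8) = Add(Mul(Rational(-2, 7), -17), 8) = Add(Rational(34, 7), 8) = Rational(90, 7)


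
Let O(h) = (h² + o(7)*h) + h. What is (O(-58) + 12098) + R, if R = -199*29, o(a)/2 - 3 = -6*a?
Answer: 14157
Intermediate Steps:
o(a) = 6 - 12*a (o(a) = 6 + 2*(-6*a) = 6 - 12*a)
R = -5771
O(h) = h² - 77*h (O(h) = (h² + (6 - 12*7)*h) + h = (h² + (6 - 84)*h) + h = (h² - 78*h) + h = h² - 77*h)
(O(-58) + 12098) + R = (-58*(-77 - 58) + 12098) - 5771 = (-58*(-135) + 12098) - 5771 = (7830 + 12098) - 5771 = 19928 - 5771 = 14157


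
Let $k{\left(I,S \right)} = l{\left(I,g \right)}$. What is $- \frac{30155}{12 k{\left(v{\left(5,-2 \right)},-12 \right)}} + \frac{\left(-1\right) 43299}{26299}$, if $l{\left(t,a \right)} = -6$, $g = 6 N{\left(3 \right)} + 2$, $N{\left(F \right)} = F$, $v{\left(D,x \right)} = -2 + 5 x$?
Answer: $\frac{46466401}{111384} \approx 417.17$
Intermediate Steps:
$g = 20$ ($g = 6 \cdot 3 + 2 = 18 + 2 = 20$)
$k{\left(I,S \right)} = -6$
$- \frac{30155}{12 k{\left(v{\left(5,-2 \right)},-12 \right)}} + \frac{\left(-1\right) 43299}{26299} = - \frac{30155}{12 \left(-6\right)} + \frac{\left(-1\right) 43299}{26299} = - \frac{30155}{-72} - \frac{2547}{1547} = \left(-30155\right) \left(- \frac{1}{72}\right) - \frac{2547}{1547} = \frac{30155}{72} - \frac{2547}{1547} = \frac{46466401}{111384}$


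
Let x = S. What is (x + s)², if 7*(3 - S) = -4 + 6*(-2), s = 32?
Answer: 68121/49 ≈ 1390.2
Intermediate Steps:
S = 37/7 (S = 3 - (-4 + 6*(-2))/7 = 3 - (-4 - 12)/7 = 3 - ⅐*(-16) = 3 + 16/7 = 37/7 ≈ 5.2857)
x = 37/7 ≈ 5.2857
(x + s)² = (37/7 + 32)² = (261/7)² = 68121/49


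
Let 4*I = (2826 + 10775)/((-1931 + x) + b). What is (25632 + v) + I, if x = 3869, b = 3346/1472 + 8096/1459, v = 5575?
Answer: 65209756383381/2089470475 ≈ 31209.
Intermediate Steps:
b = 8399563/1073824 (b = 3346*(1/1472) + 8096*(1/1459) = 1673/736 + 8096/1459 = 8399563/1073824 ≈ 7.8221)
I = 3651270056/2089470475 (I = ((2826 + 10775)/((-1931 + 3869) + 8399563/1073824))/4 = (13601/(1938 + 8399563/1073824))/4 = (13601/(2089470475/1073824))/4 = (13601*(1073824/2089470475))/4 = (¼)*(14605080224/2089470475) = 3651270056/2089470475 ≈ 1.7475)
(25632 + v) + I = (25632 + 5575) + 3651270056/2089470475 = 31207 + 3651270056/2089470475 = 65209756383381/2089470475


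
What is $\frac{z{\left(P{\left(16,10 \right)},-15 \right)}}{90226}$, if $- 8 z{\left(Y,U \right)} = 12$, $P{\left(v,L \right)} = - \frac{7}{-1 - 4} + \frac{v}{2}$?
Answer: $- \frac{3}{180452} \approx -1.6625 \cdot 10^{-5}$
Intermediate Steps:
$P{\left(v,L \right)} = \frac{7}{5} + \frac{v}{2}$ ($P{\left(v,L \right)} = - \frac{7}{-1 - 4} + v \frac{1}{2} = - \frac{7}{-5} + \frac{v}{2} = \left(-7\right) \left(- \frac{1}{5}\right) + \frac{v}{2} = \frac{7}{5} + \frac{v}{2}$)
$z{\left(Y,U \right)} = - \frac{3}{2}$ ($z{\left(Y,U \right)} = \left(- \frac{1}{8}\right) 12 = - \frac{3}{2}$)
$\frac{z{\left(P{\left(16,10 \right)},-15 \right)}}{90226} = - \frac{3}{2 \cdot 90226} = \left(- \frac{3}{2}\right) \frac{1}{90226} = - \frac{3}{180452}$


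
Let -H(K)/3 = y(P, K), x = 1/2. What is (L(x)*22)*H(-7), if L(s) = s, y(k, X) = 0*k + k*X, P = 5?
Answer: 1155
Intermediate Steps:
x = ½ ≈ 0.50000
y(k, X) = X*k (y(k, X) = 0 + X*k = X*k)
H(K) = -15*K (H(K) = -3*K*5 = -15*K)
(L(x)*22)*H(-7) = ((½)*22)*(-15*(-7)) = 11*105 = 1155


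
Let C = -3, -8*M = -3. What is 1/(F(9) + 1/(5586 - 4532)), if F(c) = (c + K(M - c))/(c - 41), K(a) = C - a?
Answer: -134912/61531 ≈ -2.1926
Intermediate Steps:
M = 3/8 (M = -⅛*(-3) = 3/8 ≈ 0.37500)
K(a) = -3 - a
F(c) = (-27/8 + 2*c)/(-41 + c) (F(c) = (c + (-3 - (3/8 - c)))/(c - 41) = (c + (-3 + (-3/8 + c)))/(-41 + c) = (c + (-27/8 + c))/(-41 + c) = (-27/8 + 2*c)/(-41 + c))
1/(F(9) + 1/(5586 - 4532)) = 1/((-27 + 16*9)/(8*(-41 + 9)) + 1/(5586 - 4532)) = 1/((⅛)*(-27 + 144)/(-32) + 1/1054) = 1/((⅛)*(-1/32)*117 + 1/1054) = 1/(-117/256 + 1/1054) = 1/(-61531/134912) = -134912/61531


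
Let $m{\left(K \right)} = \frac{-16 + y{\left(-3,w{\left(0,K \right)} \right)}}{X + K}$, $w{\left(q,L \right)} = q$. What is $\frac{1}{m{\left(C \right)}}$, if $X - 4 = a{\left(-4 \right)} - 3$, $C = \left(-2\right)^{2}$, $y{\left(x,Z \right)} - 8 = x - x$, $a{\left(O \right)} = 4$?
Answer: $- \frac{9}{8} \approx -1.125$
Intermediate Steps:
$y{\left(x,Z \right)} = 8$ ($y{\left(x,Z \right)} = 8 + \left(x - x\right) = 8 + 0 = 8$)
$C = 4$
$X = 5$ ($X = 4 + \left(4 - 3\right) = 4 + 1 = 5$)
$m{\left(K \right)} = - \frac{8}{5 + K}$ ($m{\left(K \right)} = \frac{-16 + 8}{5 + K} = - \frac{8}{5 + K}$)
$\frac{1}{m{\left(C \right)}} = \frac{1}{\left(-8\right) \frac{1}{5 + 4}} = \frac{1}{\left(-8\right) \frac{1}{9}} = \frac{1}{- \frac{8}{9}} = - \frac{9}{8}$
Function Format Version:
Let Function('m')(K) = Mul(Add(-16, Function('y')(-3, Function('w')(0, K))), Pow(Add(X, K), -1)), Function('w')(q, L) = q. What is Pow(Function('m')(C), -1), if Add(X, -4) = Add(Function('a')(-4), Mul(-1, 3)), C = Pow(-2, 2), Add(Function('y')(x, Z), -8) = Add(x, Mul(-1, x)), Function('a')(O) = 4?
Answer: Rational(-9, 8) ≈ -1.1250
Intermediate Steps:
Function('y')(x, Z) = 8 (Function('y')(x, Z) = Add(8, Add(x, Mul(-1, x))) = Add(8, 0) = 8)
C = 4
X = 5 (X = Add(4, Add(4, Mul(-1, 3))) = Add(4, Add(4, -3)) = Add(4, 1) = 5)
Function('m')(K) = Mul(-8, Pow(Add(5, K), -1)) (Function('m')(K) = Mul(Add(-16, 8), Pow(Add(5, K), -1)) = Mul(-8, Pow(Add(5, K), -1)))
Pow(Function('m')(C), -1) = Pow(Mul(-8, Pow(Add(5, 4), -1)), -1) = Pow(Mul(-8, Pow(9, -1)), -1) = Pow(Mul(-8, Rational(1, 9)), -1) = Pow(Rational(-8, 9), -1) = Rational(-9, 8)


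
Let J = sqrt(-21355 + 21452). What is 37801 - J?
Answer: 37801 - sqrt(97) ≈ 37791.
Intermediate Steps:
J = sqrt(97) ≈ 9.8489
37801 - J = 37801 - sqrt(97)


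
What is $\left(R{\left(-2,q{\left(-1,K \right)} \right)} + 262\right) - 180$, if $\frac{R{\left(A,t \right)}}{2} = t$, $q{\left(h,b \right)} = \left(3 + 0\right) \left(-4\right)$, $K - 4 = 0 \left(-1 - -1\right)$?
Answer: $58$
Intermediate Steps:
$K = 4$ ($K = 4 + 0 \left(-1 - -1\right) = 4 + 0 \left(-1 + 1\right) = 4 + 0 \cdot 0 = 4 + 0 = 4$)
$q{\left(h,b \right)} = -12$ ($q{\left(h,b \right)} = 3 \left(-4\right) = -12$)
$R{\left(A,t \right)} = 2 t$
$\left(R{\left(-2,q{\left(-1,K \right)} \right)} + 262\right) - 180 = \left(2 \left(-12\right) + 262\right) - 180 = \left(-24 + 262\right) - 180 = 238 - 180 = 58$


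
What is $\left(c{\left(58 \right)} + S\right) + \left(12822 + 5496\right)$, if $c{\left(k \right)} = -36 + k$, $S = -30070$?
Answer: $-11730$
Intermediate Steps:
$\left(c{\left(58 \right)} + S\right) + \left(12822 + 5496\right) = \left(\left(-36 + 58\right) - 30070\right) + \left(12822 + 5496\right) = \left(22 - 30070\right) + 18318 = -30048 + 18318 = -11730$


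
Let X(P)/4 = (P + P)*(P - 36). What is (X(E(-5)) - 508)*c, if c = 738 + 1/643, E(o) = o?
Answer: 537173620/643 ≈ 8.3542e+5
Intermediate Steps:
c = 474535/643 (c = 738 + 1/643 = 474535/643 ≈ 738.00)
X(P) = 8*P*(-36 + P) (X(P) = 4*((P + P)*(P - 36)) = 4*((2*P)*(-36 + P)) = 4*(2*P*(-36 + P)) = 8*P*(-36 + P))
(X(E(-5)) - 508)*c = (8*(-5)*(-36 - 5) - 508)*(474535/643) = (8*(-5)*(-41) - 508)*(474535/643) = (1640 - 508)*(474535/643) = 1132*(474535/643) = 537173620/643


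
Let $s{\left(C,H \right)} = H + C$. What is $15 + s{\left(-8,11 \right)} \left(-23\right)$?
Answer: $-54$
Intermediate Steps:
$s{\left(C,H \right)} = C + H$
$15 + s{\left(-8,11 \right)} \left(-23\right) = 15 + \left(-8 + 11\right) \left(-23\right) = 15 + 3 \left(-23\right) = 15 - 69 = -54$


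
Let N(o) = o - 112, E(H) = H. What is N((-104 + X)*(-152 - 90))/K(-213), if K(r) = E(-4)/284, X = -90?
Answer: -3325356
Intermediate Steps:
K(r) = -1/71 (K(r) = -4/284 = -4*1/284 = -1/71)
N(o) = -112 + o
N((-104 + X)*(-152 - 90))/K(-213) = (-112 + (-104 - 90)*(-152 - 90))/(-1/71) = (-112 - 194*(-242))*(-71) = (-112 + 46948)*(-71) = 46836*(-71) = -3325356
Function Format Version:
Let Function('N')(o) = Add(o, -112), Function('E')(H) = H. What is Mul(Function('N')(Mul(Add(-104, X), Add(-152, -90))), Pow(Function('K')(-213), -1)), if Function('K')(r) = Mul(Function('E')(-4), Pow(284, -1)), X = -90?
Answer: -3325356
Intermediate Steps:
Function('K')(r) = Rational(-1, 71) (Function('K')(r) = Mul(-4, Pow(284, -1)) = Mul(-4, Rational(1, 284)) = Rational(-1, 71))
Function('N')(o) = Add(-112, o)
Mul(Function('N')(Mul(Add(-104, X), Add(-152, -90))), Pow(Function('K')(-213), -1)) = Mul(Add(-112, Mul(Add(-104, -90), Add(-152, -90))), Pow(Rational(-1, 71), -1)) = Mul(Add(-112, Mul(-194, -242)), -71) = Mul(Add(-112, 46948), -71) = Mul(46836, -71) = -3325356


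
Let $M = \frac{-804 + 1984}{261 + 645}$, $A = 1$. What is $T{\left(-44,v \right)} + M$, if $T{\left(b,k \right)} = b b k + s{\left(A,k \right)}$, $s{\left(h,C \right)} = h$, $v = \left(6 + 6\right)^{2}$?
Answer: $\frac{126290195}{453} \approx 2.7879 \cdot 10^{5}$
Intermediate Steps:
$v = 144$ ($v = 12^{2} = 144$)
$T{\left(b,k \right)} = 1 + k b^{2}$ ($T{\left(b,k \right)} = b b k + 1 = b^{2} k + 1 = k b^{2} + 1 = 1 + k b^{2}$)
$M = \frac{590}{453}$ ($M = \frac{1180}{906} = 1180 \cdot \frac{1}{906} = \frac{590}{453} \approx 1.3024$)
$T{\left(-44,v \right)} + M = \left(1 + 144 \left(-44\right)^{2}\right) + \frac{590}{453} = \left(1 + 144 \cdot 1936\right) + \frac{590}{453} = \left(1 + 278784\right) + \frac{590}{453} = 278785 + \frac{590}{453} = \frac{126290195}{453}$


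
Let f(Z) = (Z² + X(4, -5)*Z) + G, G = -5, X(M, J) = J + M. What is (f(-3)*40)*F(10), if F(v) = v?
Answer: 2800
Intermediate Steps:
f(Z) = -5 + Z² - Z (f(Z) = (Z² + (-5 + 4)*Z) - 5 = (Z² - Z) - 5 = -5 + Z² - Z)
(f(-3)*40)*F(10) = ((-5 + (-3)² - 1*(-3))*40)*10 = ((-5 + 9 + 3)*40)*10 = (7*40)*10 = 280*10 = 2800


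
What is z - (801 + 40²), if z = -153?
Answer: -2554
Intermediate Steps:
z - (801 + 40²) = -153 - (801 + 40²) = -153 - (801 + 1600) = -153 - 1*2401 = -153 - 2401 = -2554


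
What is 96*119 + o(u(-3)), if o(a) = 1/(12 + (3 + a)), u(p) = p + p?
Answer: 102817/9 ≈ 11424.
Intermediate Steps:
u(p) = 2*p
o(a) = 1/(15 + a)
96*119 + o(u(-3)) = 96*119 + 1/(15 + 2*(-3)) = 11424 + 1/(15 - 6) = 11424 + 1/9 = 11424 + ⅑ = 102817/9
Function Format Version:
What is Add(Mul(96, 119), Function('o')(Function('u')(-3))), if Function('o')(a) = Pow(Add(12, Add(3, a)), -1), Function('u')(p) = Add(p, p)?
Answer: Rational(102817, 9) ≈ 11424.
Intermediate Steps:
Function('u')(p) = Mul(2, p)
Function('o')(a) = Pow(Add(15, a), -1)
Add(Mul(96, 119), Function('o')(Function('u')(-3))) = Add(Mul(96, 119), Pow(Add(15, Mul(2, -3)), -1)) = Add(11424, Pow(Add(15, -6), -1)) = Add(11424, Pow(9, -1)) = Add(11424, Rational(1, 9)) = Rational(102817, 9)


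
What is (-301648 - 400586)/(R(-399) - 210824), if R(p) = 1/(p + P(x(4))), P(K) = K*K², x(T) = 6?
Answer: 128508822/38580793 ≈ 3.3309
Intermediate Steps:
P(K) = K³
R(p) = 1/(216 + p) (R(p) = 1/(p + 6³) = 1/(p + 216) = 1/(216 + p))
(-301648 - 400586)/(R(-399) - 210824) = (-301648 - 400586)/(1/(216 - 399) - 210824) = -702234/(1/(-183) - 210824) = -702234/(-1/183 - 210824) = -702234/(-38580793/183) = -702234*(-183/38580793) = 128508822/38580793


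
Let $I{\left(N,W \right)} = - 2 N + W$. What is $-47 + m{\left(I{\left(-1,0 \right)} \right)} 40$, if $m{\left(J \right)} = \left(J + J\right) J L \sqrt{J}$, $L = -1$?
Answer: $-47 - 320 \sqrt{2} \approx -499.55$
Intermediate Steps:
$I{\left(N,W \right)} = W - 2 N$
$m{\left(J \right)} = - 2 J^{\frac{5}{2}}$ ($m{\left(J \right)} = \left(J + J\right) J \left(-1\right) \sqrt{J} = 2 J J \left(-1\right) \sqrt{J} = 2 J^{2} \left(-1\right) \sqrt{J} = - 2 J^{2} \sqrt{J} = - 2 J^{\frac{5}{2}}$)
$-47 + m{\left(I{\left(-1,0 \right)} \right)} 40 = -47 + - 2 \left(0 - -2\right)^{\frac{5}{2}} \cdot 40 = -47 + - 2 \left(0 + 2\right)^{\frac{5}{2}} \cdot 40 = -47 + - 2 \cdot 2^{\frac{5}{2}} \cdot 40 = -47 + - 2 \cdot 4 \sqrt{2} \cdot 40 = -47 + - 8 \sqrt{2} \cdot 40 = -47 - 320 \sqrt{2}$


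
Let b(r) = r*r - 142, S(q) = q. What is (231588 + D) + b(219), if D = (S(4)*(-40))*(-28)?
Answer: 283887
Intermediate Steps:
b(r) = -142 + r² (b(r) = r² - 142 = -142 + r²)
D = 4480 (D = (4*(-40))*(-28) = -160*(-28) = 4480)
(231588 + D) + b(219) = (231588 + 4480) + (-142 + 219²) = 236068 + (-142 + 47961) = 236068 + 47819 = 283887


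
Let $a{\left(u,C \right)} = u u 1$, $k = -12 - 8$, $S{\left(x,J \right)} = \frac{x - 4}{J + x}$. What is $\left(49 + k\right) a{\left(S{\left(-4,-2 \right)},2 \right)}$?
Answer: $\frac{464}{9} \approx 51.556$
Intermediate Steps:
$S{\left(x,J \right)} = \frac{-4 + x}{J + x}$
$k = -20$
$a{\left(u,C \right)} = u^{2}$ ($a{\left(u,C \right)} = u^{2} \cdot 1 = u^{2}$)
$\left(49 + k\right) a{\left(S{\left(-4,-2 \right)},2 \right)} = \left(49 - 20\right) \left(\frac{-4 - 4}{-2 - 4}\right)^{2} = 29 \left(\frac{1}{-6} \left(-8\right)\right)^{2} = 29 \left(\left(- \frac{1}{6}\right) \left(-8\right)\right)^{2} = 29 \left(\frac{4}{3}\right)^{2} = 29 \cdot \frac{16}{9} = \frac{464}{9}$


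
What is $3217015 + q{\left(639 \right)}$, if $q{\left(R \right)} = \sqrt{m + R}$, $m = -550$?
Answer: $3217015 + \sqrt{89} \approx 3.217 \cdot 10^{6}$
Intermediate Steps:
$q{\left(R \right)} = \sqrt{-550 + R}$
$3217015 + q{\left(639 \right)} = 3217015 + \sqrt{-550 + 639} = 3217015 + \sqrt{89}$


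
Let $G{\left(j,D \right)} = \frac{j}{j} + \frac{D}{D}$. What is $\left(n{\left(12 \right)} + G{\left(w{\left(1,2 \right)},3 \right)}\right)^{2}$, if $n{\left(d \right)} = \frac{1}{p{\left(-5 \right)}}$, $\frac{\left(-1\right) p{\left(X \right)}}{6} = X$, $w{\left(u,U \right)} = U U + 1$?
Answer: $\frac{3721}{900} \approx 4.1344$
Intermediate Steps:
$w{\left(u,U \right)} = 1 + U^{2}$ ($w{\left(u,U \right)} = U^{2} + 1 = 1 + U^{2}$)
$p{\left(X \right)} = - 6 X$
$n{\left(d \right)} = \frac{1}{30}$ ($n{\left(d \right)} = \frac{1}{\left(-6\right) \left(-5\right)} = \frac{1}{30}$)
$G{\left(j,D \right)} = 2$ ($G{\left(j,D \right)} = 1 + 1 = 2$)
$\left(n{\left(12 \right)} + G{\left(w{\left(1,2 \right)},3 \right)}\right)^{2} = \left(\frac{1}{30} + 2\right)^{2} = \left(\frac{61}{30}\right)^{2} = \frac{3721}{900}$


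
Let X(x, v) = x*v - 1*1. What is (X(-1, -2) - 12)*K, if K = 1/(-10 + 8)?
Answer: 11/2 ≈ 5.5000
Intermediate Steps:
K = -½ (K = 1/(-2) = -½ ≈ -0.50000)
X(x, v) = -1 + v*x (X(x, v) = v*x - 1 = -1 + v*x)
(X(-1, -2) - 12)*K = ((-1 - 2*(-1)) - 12)*(-½) = ((-1 + 2) - 12)*(-½) = (1 - 12)*(-½) = -11*(-½) = 11/2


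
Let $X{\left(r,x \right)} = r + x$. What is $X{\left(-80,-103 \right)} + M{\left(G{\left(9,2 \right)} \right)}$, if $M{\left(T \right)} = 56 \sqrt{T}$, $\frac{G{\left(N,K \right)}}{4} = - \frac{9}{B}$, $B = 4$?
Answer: $-183 + 168 i \approx -183.0 + 168.0 i$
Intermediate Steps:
$G{\left(N,K \right)} = -9$ ($G{\left(N,K \right)} = 4 \left(- \frac{9}{4}\right) = -9$)
$X{\left(-80,-103 \right)} + M{\left(G{\left(9,2 \right)} \right)} = \left(-80 - 103\right) + 56 \sqrt{-9} = -183 + 56 \cdot 3 i = -183 + 168 i$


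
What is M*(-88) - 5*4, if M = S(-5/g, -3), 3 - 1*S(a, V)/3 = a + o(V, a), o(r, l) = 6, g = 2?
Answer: 112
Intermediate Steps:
S(a, V) = -9 - 3*a (S(a, V) = 9 - 3*(a + 6) = 9 - 3*(6 + a) = 9 + (-18 - 3*a) = -9 - 3*a)
M = -3/2 (M = -9 - (-15)/2 = -9 - 3*(-5/2) = -9 + 15/2 = -3/2 ≈ -1.5000)
M*(-88) - 5*4 = -3/2*(-88) - 5*4 = 132 - 20 = 112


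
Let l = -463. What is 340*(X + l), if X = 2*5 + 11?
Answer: -150280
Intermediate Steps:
X = 21 (X = 10 + 11 = 21)
340*(X + l) = 340*(21 - 463) = 340*(-442) = -150280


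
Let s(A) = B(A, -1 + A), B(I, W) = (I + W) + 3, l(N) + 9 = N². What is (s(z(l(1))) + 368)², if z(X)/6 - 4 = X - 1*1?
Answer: 96100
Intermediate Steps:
l(N) = -9 + N²
B(I, W) = 3 + I + W
z(X) = 18 + 6*X (z(X) = 24 + 6*(X - 1*1) = 24 + 6*(X - 1) = 24 + 6*(-1 + X) = 24 + (-6 + 6*X) = 18 + 6*X)
s(A) = 2 + 2*A (s(A) = 3 + A + (-1 + A) = 2 + 2*A)
(s(z(l(1))) + 368)² = ((2 + 2*(18 + 6*(-9 + 1²))) + 368)² = ((2 + 2*(18 + 6*(-9 + 1))) + 368)² = ((2 + 2*(18 + 6*(-8))) + 368)² = ((2 + 2*(18 - 48)) + 368)² = ((2 + 2*(-30)) + 368)² = ((2 - 60) + 368)² = (-58 + 368)² = 310² = 96100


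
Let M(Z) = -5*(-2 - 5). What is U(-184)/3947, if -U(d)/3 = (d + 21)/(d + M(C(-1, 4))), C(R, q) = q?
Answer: -489/588103 ≈ -0.00083149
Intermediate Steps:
M(Z) = 35 (M(Z) = -5*(-7) = 35)
U(d) = -3*(21 + d)/(35 + d) (U(d) = -3*(d + 21)/(d + 35) = -3*(21 + d)/(35 + d))
U(-184)/3947 = (3*(-21 - 1*(-184))/(35 - 184))/3947 = (3*(-21 + 184)/(-149))*(1/3947) = (3*(-1/149)*163)*(1/3947) = -489/149*1/3947 = -489/588103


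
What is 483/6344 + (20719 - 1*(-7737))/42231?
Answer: 200922437/267913464 ≈ 0.74995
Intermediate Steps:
483/6344 + (20719 - 1*(-7737))/42231 = 483*(1/6344) + (20719 + 7737)*(1/42231) = 483/6344 + 28456*(1/42231) = 483/6344 + 28456/42231 = 200922437/267913464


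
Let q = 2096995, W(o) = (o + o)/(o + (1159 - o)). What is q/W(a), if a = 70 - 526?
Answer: -127916695/48 ≈ -2.6649e+6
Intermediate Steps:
a = -456
W(o) = 2*o/1159 (W(o) = (2*o)/1159 = (2*o)*(1/1159) = 2*o/1159)
q/W(a) = 2096995/(((2/1159)*(-456))) = 2096995/(-48/61) = 2096995*(-61/48) = -127916695/48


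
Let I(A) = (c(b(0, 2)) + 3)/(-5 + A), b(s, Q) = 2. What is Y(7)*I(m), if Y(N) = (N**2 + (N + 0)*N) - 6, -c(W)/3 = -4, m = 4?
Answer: -1380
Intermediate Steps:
c(W) = 12 (c(W) = -3*(-4) = 12)
Y(N) = -6 + 2*N**2 (Y(N) = (N**2 + N*N) - 6 = (N**2 + N**2) - 6 = 2*N**2 - 6 = -6 + 2*N**2)
I(A) = 15/(-5 + A) (I(A) = (12 + 3)/(-5 + A) = 15/(-5 + A))
Y(7)*I(m) = (-6 + 2*7**2)*(15/(-5 + 4)) = (-6 + 2*49)*(15/(-1)) = (-6 + 98)*(15*(-1)) = 92*(-15) = -1380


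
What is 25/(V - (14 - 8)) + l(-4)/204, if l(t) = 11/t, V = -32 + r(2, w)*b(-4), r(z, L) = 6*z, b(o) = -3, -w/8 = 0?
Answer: -10607/30192 ≈ -0.35132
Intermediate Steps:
w = 0 (w = -8*0 = 0)
V = -68 (V = -32 + (6*2)*(-3) = -32 + 12*(-3) = -32 - 36 = -68)
25/(V - (14 - 8)) + l(-4)/204 = 25/(-68 - (14 - 8)) + (11/(-4))/204 = 25/(-68 - 1*6) + (11*(-¼))*(1/204) = 25/(-68 - 6) - 11/4*1/204 = 25/(-74) - 11/816 = 25*(-1/74) - 11/816 = -25/74 - 11/816 = -10607/30192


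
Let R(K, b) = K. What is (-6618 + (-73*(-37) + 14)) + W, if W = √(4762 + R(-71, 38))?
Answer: -3903 + √4691 ≈ -3834.5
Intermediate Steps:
W = √4691 (W = √(4762 - 71) = √4691 ≈ 68.491)
(-6618 + (-73*(-37) + 14)) + W = (-6618 + (-73*(-37) + 14)) + √4691 = (-6618 + (2701 + 14)) + √4691 = (-6618 + 2715) + √4691 = -3903 + √4691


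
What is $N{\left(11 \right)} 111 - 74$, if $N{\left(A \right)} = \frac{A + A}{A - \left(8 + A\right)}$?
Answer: $- \frac{1517}{4} \approx -379.25$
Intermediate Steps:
$N{\left(A \right)} = - \frac{A}{4}$ ($N{\left(A \right)} = \frac{2 A}{-8} = 2 A \left(- \frac{1}{8}\right) = - \frac{A}{4}$)
$N{\left(11 \right)} 111 - 74 = \left(- \frac{1}{4}\right) 11 \cdot 111 - 74 = \left(- \frac{11}{4}\right) 111 - 74 = - \frac{1221}{4} - 74 = - \frac{1517}{4}$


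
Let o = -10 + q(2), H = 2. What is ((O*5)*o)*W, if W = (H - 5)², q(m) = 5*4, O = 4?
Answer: 1800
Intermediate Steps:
q(m) = 20
o = 10 (o = -10 + 20 = 10)
W = 9 (W = (2 - 5)² = (-3)² = 9)
((O*5)*o)*W = ((4*5)*10)*9 = (20*10)*9 = 200*9 = 1800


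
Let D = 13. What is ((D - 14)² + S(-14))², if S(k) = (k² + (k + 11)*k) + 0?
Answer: 57121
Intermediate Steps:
S(k) = k² + k*(11 + k) (S(k) = (k² + (11 + k)*k) + 0 = (k² + k*(11 + k)) + 0 = k² + k*(11 + k))
((D - 14)² + S(-14))² = ((13 - 14)² - 14*(11 + 2*(-14)))² = ((-1)² - 14*(11 - 28))² = (1 - 14*(-17))² = (1 + 238)² = 239² = 57121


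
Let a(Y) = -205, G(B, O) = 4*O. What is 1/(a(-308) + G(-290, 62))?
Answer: 1/43 ≈ 0.023256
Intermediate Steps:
1/(a(-308) + G(-290, 62)) = 1/(-205 + 4*62) = 1/(-205 + 248) = 1/43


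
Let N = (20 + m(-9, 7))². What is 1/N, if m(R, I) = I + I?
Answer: 1/1156 ≈ 0.00086505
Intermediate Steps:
m(R, I) = 2*I
N = 1156 (N = (20 + 2*7)² = (20 + 14)² = 34² = 1156)
1/N = 1/1156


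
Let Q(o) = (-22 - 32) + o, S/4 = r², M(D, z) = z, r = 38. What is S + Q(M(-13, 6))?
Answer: 5728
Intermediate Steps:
S = 5776 (S = 4*38² = 4*1444 = 5776)
Q(o) = -54 + o
S + Q(M(-13, 6)) = 5776 + (-54 + 6) = 5776 - 48 = 5728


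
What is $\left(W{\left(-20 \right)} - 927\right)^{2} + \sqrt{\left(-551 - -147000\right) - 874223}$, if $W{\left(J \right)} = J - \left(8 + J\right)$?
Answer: $874225 + i \sqrt{727774} \approx 8.7423 \cdot 10^{5} + 853.1 i$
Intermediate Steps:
$W{\left(J \right)} = -8$
$\left(W{\left(-20 \right)} - 927\right)^{2} + \sqrt{\left(-551 - -147000\right) - 874223} = \left(-8 - 927\right)^{2} + \sqrt{\left(-551 - -147000\right) - 874223} = \left(-935\right)^{2} + \sqrt{\left(-551 + 147000\right) - 874223} = 874225 + \sqrt{146449 - 874223} = 874225 + \sqrt{-727774} = 874225 + i \sqrt{727774}$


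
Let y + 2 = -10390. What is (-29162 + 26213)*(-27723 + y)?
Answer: 112401135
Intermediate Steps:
y = -10392 (y = -2 - 10390 = -10392)
(-29162 + 26213)*(-27723 + y) = (-29162 + 26213)*(-27723 - 10392) = -2949*(-38115) = 112401135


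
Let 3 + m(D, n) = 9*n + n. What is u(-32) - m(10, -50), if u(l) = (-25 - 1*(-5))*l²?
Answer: -19977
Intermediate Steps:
m(D, n) = -3 + 10*n (m(D, n) = -3 + (9*n + n) = -3 + 10*n)
u(l) = -20*l² (u(l) = (-25 + 5)*l² = -20*l²)
u(-32) - m(10, -50) = -20*(-32)² - (-3 + 10*(-50)) = -20*1024 - (-3 - 500) = -20480 - 1*(-503) = -20480 + 503 = -19977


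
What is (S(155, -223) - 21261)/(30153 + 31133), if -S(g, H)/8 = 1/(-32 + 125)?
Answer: -1977281/5699598 ≈ -0.34692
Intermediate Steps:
S(g, H) = -8/93 (S(g, H) = -8/(-32 + 125) = -8/93)
(S(155, -223) - 21261)/(30153 + 31133) = (-8/93 - 21261)/(30153 + 31133) = -1977281/93/61286 = -1977281/93*1/61286 = -1977281/5699598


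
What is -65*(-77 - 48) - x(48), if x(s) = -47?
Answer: 8172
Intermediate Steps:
-65*(-77 - 48) - x(48) = -65*(-77 - 48) - 1*(-47) = -65*(-125) + 47 = 8125 + 47 = 8172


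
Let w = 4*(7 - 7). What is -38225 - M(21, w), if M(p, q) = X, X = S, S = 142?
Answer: -38367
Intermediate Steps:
w = 0 (w = 4*0 = 0)
X = 142
M(p, q) = 142
-38225 - M(21, w) = -38225 - 1*142 = -38225 - 142 = -38367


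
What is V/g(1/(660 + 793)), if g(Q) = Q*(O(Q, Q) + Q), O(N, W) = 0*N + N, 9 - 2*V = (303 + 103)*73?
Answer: -62553011461/4 ≈ -1.5638e+10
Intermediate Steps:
V = -29629/2 (V = 9/2 - (303 + 103)*73/2 = 9/2 - 203*73 = 9/2 - ½*29638 = 9/2 - 14819 = -29629/2 ≈ -14815.)
O(N, W) = N (O(N, W) = 0 + N = N)
g(Q) = 2*Q² (g(Q) = Q*(Q + Q) = Q*(2*Q) = 2*Q²)
V/g(1/(660 + 793)) = -29629*(660 + 793)²/2/2 = -29629/(2*(2*(1/1453)²)) = -29629/(2*(2*(1/2111209))) = -29629/(2*2/2111209) = -29629/2*2111209/2 = -62553011461/4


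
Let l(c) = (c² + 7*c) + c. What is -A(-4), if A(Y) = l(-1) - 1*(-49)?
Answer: -42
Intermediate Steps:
l(c) = c² + 8*c
A(Y) = 42 (A(Y) = -(8 - 1) - 1*(-49) = -1*7 + 49 = -7 + 49 = 42)
-A(-4) = -1*42 = -42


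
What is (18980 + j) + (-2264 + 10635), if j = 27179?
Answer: 54530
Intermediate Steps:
(18980 + j) + (-2264 + 10635) = (18980 + 27179) + (-2264 + 10635) = 46159 + 8371 = 54530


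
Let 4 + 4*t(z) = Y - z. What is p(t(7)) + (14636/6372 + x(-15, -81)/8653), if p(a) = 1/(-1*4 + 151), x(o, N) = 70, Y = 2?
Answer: 1561463756/675427221 ≈ 2.3118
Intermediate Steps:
t(z) = -½ - z/4 (t(z) = -1 + (2 - z)/4 = -1 + (½ - z/4) = -½ - z/4)
p(a) = 1/147 (p(a) = 1/(-4 + 151) = 1/147)
p(t(7)) + (14636/6372 + x(-15, -81)/8653) = 1/147 + (14636/6372 + 70/8653) = 1/147 + (14636*(1/6372) + 70*(1/8653)) = 1/147 + (3659/1593 + 70/8653) = 1/147 + 31772837/13784229 = 1561463756/675427221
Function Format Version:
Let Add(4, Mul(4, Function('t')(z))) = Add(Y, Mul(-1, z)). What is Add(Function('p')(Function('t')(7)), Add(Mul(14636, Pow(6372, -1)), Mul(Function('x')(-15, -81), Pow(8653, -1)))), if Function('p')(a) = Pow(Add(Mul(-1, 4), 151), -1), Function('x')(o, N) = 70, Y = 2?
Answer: Rational(1561463756, 675427221) ≈ 2.3118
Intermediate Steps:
Function('t')(z) = Add(Rational(-1, 2), Mul(Rational(-1, 4), z)) (Function('t')(z) = Add(-1, Mul(Rational(1, 4), Add(2, Mul(-1, z)))) = Add(-1, Add(Rational(1, 2), Mul(Rational(-1, 4), z))) = Add(Rational(-1, 2), Mul(Rational(-1, 4), z)))
Function('p')(a) = Rational(1, 147) (Function('p')(a) = Pow(Add(-4, 151), -1) = Pow(147, -1) = Rational(1, 147))
Add(Function('p')(Function('t')(7)), Add(Mul(14636, Pow(6372, -1)), Mul(Function('x')(-15, -81), Pow(8653, -1)))) = Add(Rational(1, 147), Add(Mul(14636, Pow(6372, -1)), Mul(70, Pow(8653, -1)))) = Add(Rational(1, 147), Add(Mul(14636, Rational(1, 6372)), Mul(70, Rational(1, 8653)))) = Add(Rational(1, 147), Add(Rational(3659, 1593), Rational(70, 8653))) = Add(Rational(1, 147), Rational(31772837, 13784229)) = Rational(1561463756, 675427221)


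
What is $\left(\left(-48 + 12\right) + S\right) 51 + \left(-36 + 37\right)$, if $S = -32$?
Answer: $-3467$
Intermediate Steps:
$\left(\left(-48 + 12\right) + S\right) 51 + \left(-36 + 37\right) = \left(\left(-48 + 12\right) - 32\right) 51 + \left(-36 + 37\right) = \left(-36 - 32\right) 51 + 1 = \left(-68\right) 51 + 1 = -3468 + 1 = -3467$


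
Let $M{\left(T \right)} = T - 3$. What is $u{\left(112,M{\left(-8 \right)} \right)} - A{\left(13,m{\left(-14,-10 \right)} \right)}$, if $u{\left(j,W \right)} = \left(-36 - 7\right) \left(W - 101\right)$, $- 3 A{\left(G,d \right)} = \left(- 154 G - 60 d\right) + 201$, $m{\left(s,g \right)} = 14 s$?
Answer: $\frac{24407}{3} \approx 8135.7$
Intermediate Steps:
$M{\left(T \right)} = -3 + T$
$A{\left(G,d \right)} = -67 + 20 d + \frac{154 G}{3}$ ($A{\left(G,d \right)} = - \frac{\left(- 154 G - 60 d\right) + 201}{3} = - \frac{201 - 154 G - 60 d}{3} = -67 + 20 d + \frac{154 G}{3}$)
$u{\left(j,W \right)} = 4343 - 43 W$ ($u{\left(j,W \right)} = - 43 \left(-101 + W\right) = 4343 - 43 W$)
$u{\left(112,M{\left(-8 \right)} \right)} - A{\left(13,m{\left(-14,-10 \right)} \right)} = \left(4343 - 43 \left(-3 - 8\right)\right) - \left(-67 + 20 \cdot 14 \left(-14\right) + \frac{154}{3} \cdot 13\right) = \left(4343 - -473\right) - \left(-67 + 20 \left(-196\right) + \frac{2002}{3}\right) = \left(4343 + 473\right) - \left(-67 - 3920 + \frac{2002}{3}\right) = 4816 - - \frac{9959}{3} = 4816 + \frac{9959}{3} = \frac{24407}{3}$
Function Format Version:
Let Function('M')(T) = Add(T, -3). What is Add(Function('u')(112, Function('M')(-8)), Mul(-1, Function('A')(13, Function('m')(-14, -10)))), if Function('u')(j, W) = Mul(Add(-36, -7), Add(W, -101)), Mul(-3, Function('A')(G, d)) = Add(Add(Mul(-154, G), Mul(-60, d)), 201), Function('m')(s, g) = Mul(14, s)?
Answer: Rational(24407, 3) ≈ 8135.7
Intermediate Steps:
Function('M')(T) = Add(-3, T)
Function('A')(G, d) = Add(-67, Mul(20, d), Mul(Rational(154, 3), G)) (Function('A')(G, d) = Mul(Rational(-1, 3), Add(Add(Mul(-154, G), Mul(-60, d)), 201)) = Mul(Rational(-1, 3), Add(201, Mul(-154, G), Mul(-60, d))) = Add(-67, Mul(20, d), Mul(Rational(154, 3), G)))
Function('u')(j, W) = Add(4343, Mul(-43, W)) (Function('u')(j, W) = Mul(-43, Add(-101, W)) = Add(4343, Mul(-43, W)))
Add(Function('u')(112, Function('M')(-8)), Mul(-1, Function('A')(13, Function('m')(-14, -10)))) = Add(Add(4343, Mul(-43, Add(-3, -8))), Mul(-1, Add(-67, Mul(20, Mul(14, -14)), Mul(Rational(154, 3), 13)))) = Add(Add(4343, Mul(-43, -11)), Mul(-1, Add(-67, Mul(20, -196), Rational(2002, 3)))) = Add(Add(4343, 473), Mul(-1, Add(-67, -3920, Rational(2002, 3)))) = Add(4816, Mul(-1, Rational(-9959, 3))) = Add(4816, Rational(9959, 3)) = Rational(24407, 3)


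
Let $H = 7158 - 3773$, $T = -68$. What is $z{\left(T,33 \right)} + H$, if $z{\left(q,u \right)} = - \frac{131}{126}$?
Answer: $\frac{426379}{126} \approx 3384.0$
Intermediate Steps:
$z{\left(q,u \right)} = - \frac{131}{126}$ ($z{\left(q,u \right)} = \left(-131\right) \frac{1}{126} = - \frac{131}{126}$)
$H = 3385$
$z{\left(T,33 \right)} + H = - \frac{131}{126} + 3385 = \frac{426379}{126}$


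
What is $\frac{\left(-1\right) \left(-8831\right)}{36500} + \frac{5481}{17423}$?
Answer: $\frac{50559859}{90848500} \approx 0.55653$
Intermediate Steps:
$\frac{\left(-1\right) \left(-8831\right)}{36500} + \frac{5481}{17423} = 8831 \cdot \frac{1}{36500} + 5481 \cdot \frac{1}{17423} = \frac{8831}{36500} + \frac{783}{2489} = \frac{50559859}{90848500}$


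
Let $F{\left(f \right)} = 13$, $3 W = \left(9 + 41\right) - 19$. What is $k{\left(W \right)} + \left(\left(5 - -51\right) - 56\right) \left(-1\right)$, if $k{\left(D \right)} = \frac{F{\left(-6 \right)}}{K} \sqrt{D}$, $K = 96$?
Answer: $\frac{13 \sqrt{93}}{288} \approx 0.4353$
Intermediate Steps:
$W = \frac{31}{3}$ ($W = \frac{\left(9 + 41\right) - 19}{3} = \frac{50 - 19}{3} = \frac{1}{3} \cdot 31 = \frac{31}{3} \approx 10.333$)
$k{\left(D \right)} = \frac{13 \sqrt{D}}{96}$ ($k{\left(D \right)} = \frac{13}{96} \sqrt{D} = 13 \cdot \frac{1}{96} \sqrt{D} = \frac{13 \sqrt{D}}{96}$)
$k{\left(W \right)} + \left(\left(5 - -51\right) - 56\right) \left(-1\right) = \frac{13 \sqrt{\frac{31}{3}}}{96} + \left(\left(5 - -51\right) - 56\right) \left(-1\right) = \frac{13 \frac{\sqrt{93}}{3}}{96} + \left(\left(5 + 51\right) - 56\right) \left(-1\right) = \frac{13 \sqrt{93}}{288} + \left(56 - 56\right) \left(-1\right) = \frac{13 \sqrt{93}}{288} + 0 \left(-1\right) = \frac{13 \sqrt{93}}{288} + 0 = \frac{13 \sqrt{93}}{288}$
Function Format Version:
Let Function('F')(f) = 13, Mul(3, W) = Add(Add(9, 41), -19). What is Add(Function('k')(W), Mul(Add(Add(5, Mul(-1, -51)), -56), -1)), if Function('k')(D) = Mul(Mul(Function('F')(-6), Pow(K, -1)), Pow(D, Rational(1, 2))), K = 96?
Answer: Mul(Rational(13, 288), Pow(93, Rational(1, 2))) ≈ 0.43530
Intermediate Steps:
W = Rational(31, 3) (W = Mul(Rational(1, 3), Add(Add(9, 41), -19)) = Mul(Rational(1, 3), Add(50, -19)) = Mul(Rational(1, 3), 31) = Rational(31, 3) ≈ 10.333)
Function('k')(D) = Mul(Rational(13, 96), Pow(D, Rational(1, 2))) (Function('k')(D) = Mul(Mul(13, Pow(96, -1)), Pow(D, Rational(1, 2))) = Mul(Mul(13, Rational(1, 96)), Pow(D, Rational(1, 2))) = Mul(Rational(13, 96), Pow(D, Rational(1, 2))))
Add(Function('k')(W), Mul(Add(Add(5, Mul(-1, -51)), -56), -1)) = Add(Mul(Rational(13, 96), Pow(Rational(31, 3), Rational(1, 2))), Mul(Add(Add(5, Mul(-1, -51)), -56), -1)) = Add(Mul(Rational(13, 96), Mul(Rational(1, 3), Pow(93, Rational(1, 2)))), Mul(Add(Add(5, 51), -56), -1)) = Add(Mul(Rational(13, 288), Pow(93, Rational(1, 2))), Mul(Add(56, -56), -1)) = Add(Mul(Rational(13, 288), Pow(93, Rational(1, 2))), Mul(0, -1)) = Add(Mul(Rational(13, 288), Pow(93, Rational(1, 2))), 0) = Mul(Rational(13, 288), Pow(93, Rational(1, 2)))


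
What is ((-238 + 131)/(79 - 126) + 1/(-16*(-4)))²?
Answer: 47541025/9048064 ≈ 5.2543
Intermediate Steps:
((-238 + 131)/(79 - 126) + 1/(-16*(-4)))² = (-107/(-47) + 1/64)² = (-107*(-1/47) + 1/64)² = (107/47 + 1/64)² = (6895/3008)² = 47541025/9048064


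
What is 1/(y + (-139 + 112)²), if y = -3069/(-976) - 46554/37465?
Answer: 36565840/26726040741 ≈ 0.0013682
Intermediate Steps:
y = 69543381/36565840 (y = -3069*(-1/976) - 46554*1/37465 = 3069/976 - 46554/37465 = 69543381/36565840 ≈ 1.9019)
1/(y + (-139 + 112)²) = 1/(69543381/36565840 + (-139 + 112)²) = 1/(69543381/36565840 + (-27)²) = 1/(69543381/36565840 + 729) = 1/(26726040741/36565840) = 36565840/26726040741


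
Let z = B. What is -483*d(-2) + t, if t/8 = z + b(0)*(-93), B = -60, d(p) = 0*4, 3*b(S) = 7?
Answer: -2216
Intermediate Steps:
b(S) = 7/3 (b(S) = (⅓)*7 = 7/3)
d(p) = 0
z = -60
t = -2216 (t = 8*(-60 + (7/3)*(-93)) = 8*(-60 - 217) = 8*(-277) = -2216)
-483*d(-2) + t = -483*0 - 2216 = 0 - 2216 = -2216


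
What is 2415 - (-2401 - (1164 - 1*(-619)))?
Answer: 6599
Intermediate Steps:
2415 - (-2401 - (1164 - 1*(-619))) = 2415 - (-2401 - (1164 + 619)) = 2415 - (-2401 - 1*1783) = 2415 - (-2401 - 1783) = 2415 - 1*(-4184) = 2415 + 4184 = 6599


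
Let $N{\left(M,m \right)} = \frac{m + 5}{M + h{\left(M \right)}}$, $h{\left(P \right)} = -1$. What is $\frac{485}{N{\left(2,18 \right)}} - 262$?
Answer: $- \frac{5541}{23} \approx -240.91$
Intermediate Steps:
$N{\left(M,m \right)} = \frac{5 + m}{-1 + M}$ ($N{\left(M,m \right)} = \frac{m + 5}{M - 1} = \frac{5 + m}{-1 + M}$)
$\frac{485}{N{\left(2,18 \right)}} - 262 = \frac{485}{\frac{1}{-1 + 2} \left(5 + 18\right)} - 262 = \frac{485}{1^{-1} \cdot 23} - 262 = \frac{485}{1 \cdot 23} - 262 = \frac{485}{23} - 262 = - \frac{5541}{23}$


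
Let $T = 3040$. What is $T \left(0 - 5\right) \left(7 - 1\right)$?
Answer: $-91200$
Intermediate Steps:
$T \left(0 - 5\right) \left(7 - 1\right) = 3040 \left(0 - 5\right) \left(7 - 1\right) = 3040 \left(\left(-5\right) 6\right) = 3040 \left(-30\right) = -91200$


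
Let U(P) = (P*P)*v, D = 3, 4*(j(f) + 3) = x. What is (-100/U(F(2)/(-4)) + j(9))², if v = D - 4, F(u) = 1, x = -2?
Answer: 10195249/4 ≈ 2.5488e+6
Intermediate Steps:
j(f) = -7/2 (j(f) = -3 + (¼)*(-2) = -3 - ½ = -7/2)
v = -1 (v = 3 - 4 = -1)
U(P) = -P² (U(P) = (P*P)*(-1) = P²*(-1) = -P²)
(-100/U(F(2)/(-4)) + j(9))² = (-100/((-(1/(-4))²)) - 7/2)² = (-100/((-(1*(-¼))²)) - 7/2)² = (-100/((-(-¼)²)) - 7/2)² = (-100/((-1*1/16)) - 7/2)² = (-100/(-1/16) - 7/2)² = (-100*(-16) - 7/2)² = (1600 - 7/2)² = (3193/2)² = 10195249/4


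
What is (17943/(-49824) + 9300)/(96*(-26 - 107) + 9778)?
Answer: -154448419/49657920 ≈ -3.1102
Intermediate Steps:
(17943/(-49824) + 9300)/(96*(-26 - 107) + 9778) = (17943*(-1/49824) + 9300)/(96*(-133) + 9778) = (-5981/16608 + 9300)/(-12768 + 9778) = (154448419/16608)/(-2990) = (154448419/16608)*(-1/2990) = -154448419/49657920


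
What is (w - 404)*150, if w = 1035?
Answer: 94650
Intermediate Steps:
(w - 404)*150 = (1035 - 404)*150 = 631*150 = 94650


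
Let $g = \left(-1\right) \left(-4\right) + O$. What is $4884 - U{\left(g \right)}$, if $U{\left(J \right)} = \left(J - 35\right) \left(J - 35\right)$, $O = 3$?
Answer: $4100$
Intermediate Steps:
$g = 7$ ($g = \left(-1\right) \left(-4\right) + 3 = 4 + 3 = 7$)
$U{\left(J \right)} = \left(-35 + J\right)^{2}$ ($U{\left(J \right)} = \left(-35 + J\right) \left(-35 + J\right) = \left(-35 + J\right)^{2}$)
$4884 - U{\left(g \right)} = 4884 - \left(-35 + 7\right)^{2} = 4884 - \left(-28\right)^{2} = 4884 - 784 = 4100$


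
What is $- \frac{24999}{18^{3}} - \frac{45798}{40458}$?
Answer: $- \frac{71027971}{13108392} \approx -5.4185$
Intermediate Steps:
$- \frac{24999}{18^{3}} - \frac{45798}{40458} = - \frac{24999}{5832} - \frac{7633}{6743} = \left(-24999\right) \frac{1}{5832} - \frac{7633}{6743} = - \frac{8333}{1944} - \frac{7633}{6743} = - \frac{71027971}{13108392}$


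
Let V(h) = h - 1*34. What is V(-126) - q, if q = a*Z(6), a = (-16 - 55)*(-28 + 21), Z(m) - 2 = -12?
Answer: 4810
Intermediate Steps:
Z(m) = -10 (Z(m) = 2 - 12 = -10)
a = 497 (a = -71*(-7) = 497)
V(h) = -34 + h (V(h) = h - 34 = -34 + h)
q = -4970 (q = 497*(-10) = -4970)
V(-126) - q = (-34 - 126) - 1*(-4970) = -160 + 4970 = 4810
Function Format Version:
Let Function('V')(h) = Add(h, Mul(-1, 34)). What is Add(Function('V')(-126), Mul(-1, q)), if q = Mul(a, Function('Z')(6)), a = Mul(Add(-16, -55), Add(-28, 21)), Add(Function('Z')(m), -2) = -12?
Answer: 4810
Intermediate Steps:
Function('Z')(m) = -10 (Function('Z')(m) = Add(2, -12) = -10)
a = 497 (a = Mul(-71, -7) = 497)
Function('V')(h) = Add(-34, h) (Function('V')(h) = Add(h, -34) = Add(-34, h))
q = -4970 (q = Mul(497, -10) = -4970)
Add(Function('V')(-126), Mul(-1, q)) = Add(Add(-34, -126), Mul(-1, -4970)) = Add(-160, 4970) = 4810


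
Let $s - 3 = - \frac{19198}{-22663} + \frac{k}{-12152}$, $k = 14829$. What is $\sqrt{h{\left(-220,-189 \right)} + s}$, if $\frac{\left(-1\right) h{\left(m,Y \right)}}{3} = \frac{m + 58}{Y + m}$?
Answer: $\frac{\sqrt{93120652016050980298}}{8045636956} \approx 1.1994$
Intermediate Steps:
$h{\left(m,Y \right)} = - \frac{3 \left(58 + m\right)}{Y + m}$ ($h{\left(m,Y \right)} = - 3 \frac{m + 58}{Y + m} = - 3 \frac{58 + m}{Y + m} = - \frac{3 \left(58 + m\right)}{Y + m}$)
$s = \frac{723426797}{275400776}$ ($s = 3 + \left(- \frac{19198}{-22663} + \frac{14829}{-12152}\right) = 3 + \left(\left(-19198\right) \left(- \frac{1}{22663}\right) + 14829 \left(- \frac{1}{12152}\right)\right) = 3 + \left(\frac{19198}{22663} - \frac{14829}{12152}\right) = 3 - \frac{102775531}{275400776} = \frac{723426797}{275400776} \approx 2.6268$)
$\sqrt{h{\left(-220,-189 \right)} + s} = \sqrt{\frac{3 \left(-58 - -220\right)}{-189 - 220} + \frac{723426797}{275400776}} = \sqrt{\frac{3 \left(-58 + 220\right)}{-409} + \frac{723426797}{275400776}} = \sqrt{3 \left(- \frac{1}{409}\right) 162 + \frac{723426797}{275400776}} = \sqrt{- \frac{486}{409} + \frac{723426797}{275400776}} = \sqrt{\frac{162036782837}{112638917384}} = \frac{\sqrt{93120652016050980298}}{8045636956}$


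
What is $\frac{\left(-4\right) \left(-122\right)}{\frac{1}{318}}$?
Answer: $155184$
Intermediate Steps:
$\frac{\left(-4\right) \left(-122\right)}{\frac{1}{318}} = 488 \frac{1}{\frac{1}{318}} = 488 \cdot 318 = 155184$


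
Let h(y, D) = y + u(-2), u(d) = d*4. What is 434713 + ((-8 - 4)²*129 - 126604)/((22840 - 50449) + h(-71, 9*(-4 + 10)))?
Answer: 3009110393/6922 ≈ 4.3472e+5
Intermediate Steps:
u(d) = 4*d
h(y, D) = -8 + y (h(y, D) = y + 4*(-2) = y - 8 = -8 + y)
434713 + ((-8 - 4)²*129 - 126604)/((22840 - 50449) + h(-71, 9*(-4 + 10))) = 434713 + ((-8 - 4)²*129 - 126604)/((22840 - 50449) + (-8 - 71)) = 434713 + ((-12)²*129 - 126604)/(-27609 - 79) = 434713 + (144*129 - 126604)/(-27688) = 434713 + (18576 - 126604)*(-1/27688) = 434713 - 108028*(-1/27688) = 434713 + 27007/6922 = 3009110393/6922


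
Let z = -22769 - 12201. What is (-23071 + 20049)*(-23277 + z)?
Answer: 176022434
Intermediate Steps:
z = -34970
(-23071 + 20049)*(-23277 + z) = (-23071 + 20049)*(-23277 - 34970) = -3022*(-58247) = 176022434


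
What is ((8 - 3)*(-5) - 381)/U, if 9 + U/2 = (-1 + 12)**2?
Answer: -29/16 ≈ -1.8125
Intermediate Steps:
U = 224 (U = -18 + 2*(-1 + 12)**2 = -18 + 2*11**2 = -18 + 2*121 = -18 + 242 = 224)
((8 - 3)*(-5) - 381)/U = ((8 - 3)*(-5) - 381)/224 = (5*(-5) - 381)*(1/224) = (-25 - 381)*(1/224) = -406*1/224 = -29/16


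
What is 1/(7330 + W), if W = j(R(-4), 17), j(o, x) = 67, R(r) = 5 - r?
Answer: 1/7397 ≈ 0.00013519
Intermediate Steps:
W = 67
1/(7330 + W) = 1/(7330 + 67) = 1/7397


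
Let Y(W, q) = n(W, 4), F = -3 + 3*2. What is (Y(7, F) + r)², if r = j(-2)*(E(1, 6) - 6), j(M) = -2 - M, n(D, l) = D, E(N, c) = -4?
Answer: 49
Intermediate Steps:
F = 3 (F = -3 + 6 = 3)
Y(W, q) = W
r = 0 (r = (-2 - 1*(-2))*(-4 - 6) = (-2 + 2)*(-10) = 0*(-10) = 0)
(Y(7, F) + r)² = (7 + 0)² = 7² = 49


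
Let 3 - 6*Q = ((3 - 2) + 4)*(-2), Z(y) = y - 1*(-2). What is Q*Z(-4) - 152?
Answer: -469/3 ≈ -156.33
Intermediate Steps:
Z(y) = 2 + y (Z(y) = y + 2 = 2 + y)
Q = 13/6 (Q = ½ - ((3 - 2) + 4)*(-2)/6 = ½ - (1 + 4)*(-2)/6 = ½ - 5*(-2)/6 = ½ - ⅙*(-10) = ½ + 5/3 = 13/6 ≈ 2.1667)
Q*Z(-4) - 152 = 13*(2 - 4)/6 - 152 = (13/6)*(-2) - 152 = -13/3 - 152 = -469/3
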